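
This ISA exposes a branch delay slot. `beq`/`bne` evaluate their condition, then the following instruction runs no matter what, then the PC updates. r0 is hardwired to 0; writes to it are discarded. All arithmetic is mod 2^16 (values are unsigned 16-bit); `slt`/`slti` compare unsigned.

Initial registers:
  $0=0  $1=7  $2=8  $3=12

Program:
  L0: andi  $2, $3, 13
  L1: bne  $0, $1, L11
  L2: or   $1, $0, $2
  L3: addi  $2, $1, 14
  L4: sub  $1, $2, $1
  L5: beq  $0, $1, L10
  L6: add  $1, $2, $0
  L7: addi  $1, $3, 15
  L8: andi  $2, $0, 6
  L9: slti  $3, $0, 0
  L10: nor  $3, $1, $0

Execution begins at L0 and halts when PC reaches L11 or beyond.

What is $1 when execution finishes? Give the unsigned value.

12

PC=0  andi  $2, $3, 13       | $0=0 $1=7 $2=12 $3=12
PC=1  bne  $0, $1, L11       | $0=0 $1=7 $2=12 $3=12  [TAKEN]
PC=2  or   $1, $0, $2        | $0=0 $1=12 $2=12 $3=12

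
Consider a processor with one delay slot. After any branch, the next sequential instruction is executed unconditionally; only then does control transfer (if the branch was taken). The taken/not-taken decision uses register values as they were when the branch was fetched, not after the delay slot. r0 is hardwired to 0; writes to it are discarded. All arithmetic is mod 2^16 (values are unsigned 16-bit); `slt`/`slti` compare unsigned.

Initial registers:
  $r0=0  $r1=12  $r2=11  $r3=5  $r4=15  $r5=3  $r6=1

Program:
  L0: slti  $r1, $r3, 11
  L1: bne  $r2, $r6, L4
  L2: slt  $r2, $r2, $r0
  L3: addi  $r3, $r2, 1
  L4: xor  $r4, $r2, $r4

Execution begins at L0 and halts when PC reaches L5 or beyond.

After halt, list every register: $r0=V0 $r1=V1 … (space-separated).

$r0=0 $r1=1 $r2=0 $r3=5 $r4=15 $r5=3 $r6=1

PC=0  slti  $r1, $r3, 11     | $r0=0 $r1=1 $r2=11 $r3=5 $r4=15 $r5=3 $r6=1
PC=1  bne  $r2, $r6, L4      | $r0=0 $r1=1 $r2=11 $r3=5 $r4=15 $r5=3 $r6=1  [TAKEN]
PC=2  slt  $r2, $r2, $r0     | $r0=0 $r1=1 $r2=0 $r3=5 $r4=15 $r5=3 $r6=1
PC=4  xor  $r4, $r2, $r4     | $r0=0 $r1=1 $r2=0 $r3=5 $r4=15 $r5=3 $r6=1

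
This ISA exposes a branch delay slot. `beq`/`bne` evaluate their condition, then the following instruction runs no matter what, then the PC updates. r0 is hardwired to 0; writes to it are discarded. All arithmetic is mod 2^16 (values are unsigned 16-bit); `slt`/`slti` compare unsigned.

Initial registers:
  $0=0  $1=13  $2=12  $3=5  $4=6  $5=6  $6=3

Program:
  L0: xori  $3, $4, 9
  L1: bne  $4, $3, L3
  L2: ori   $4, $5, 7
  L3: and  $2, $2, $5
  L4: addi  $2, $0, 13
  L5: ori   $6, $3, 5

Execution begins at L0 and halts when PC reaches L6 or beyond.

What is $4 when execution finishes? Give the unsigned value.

7

[0] xori  $3, $4, 9  →  {$0:0, $1:13, $2:12, $3:15, $4:6, $5:6, $6:3}
[1] bne  $4, $3, L3  →  {$0:0, $1:13, $2:12, $3:15, $4:6, $5:6, $6:3}  ⟨branch taken⟩
[2] ori   $4, $5, 7  →  {$0:0, $1:13, $2:12, $3:15, $4:7, $5:6, $6:3}
[3] and  $2, $2, $5  →  {$0:0, $1:13, $2:4, $3:15, $4:7, $5:6, $6:3}
[4] addi  $2, $0, 13  →  {$0:0, $1:13, $2:13, $3:15, $4:7, $5:6, $6:3}
[5] ori   $6, $3, 5  →  {$0:0, $1:13, $2:13, $3:15, $4:7, $5:6, $6:15}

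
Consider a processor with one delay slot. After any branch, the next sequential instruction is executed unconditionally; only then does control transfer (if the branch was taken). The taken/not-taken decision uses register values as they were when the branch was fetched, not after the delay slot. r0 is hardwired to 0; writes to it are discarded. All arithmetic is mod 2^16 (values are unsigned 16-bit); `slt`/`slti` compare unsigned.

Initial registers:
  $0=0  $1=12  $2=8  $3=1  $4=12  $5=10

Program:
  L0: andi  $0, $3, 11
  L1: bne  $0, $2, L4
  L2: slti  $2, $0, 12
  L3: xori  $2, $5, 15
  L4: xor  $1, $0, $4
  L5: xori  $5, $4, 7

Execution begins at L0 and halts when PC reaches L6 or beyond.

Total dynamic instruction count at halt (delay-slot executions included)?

#0 andi  $0, $3, 11 ; 0/12/8/1/12/10
#1 bne  $0, $2, L4 ; 0/12/8/1/12/10 ; →target
#2 slti  $2, $0, 12 ; 0/12/1/1/12/10
#4 xor  $1, $0, $4 ; 0/12/1/1/12/10
#5 xori  $5, $4, 7 ; 0/12/1/1/12/11

5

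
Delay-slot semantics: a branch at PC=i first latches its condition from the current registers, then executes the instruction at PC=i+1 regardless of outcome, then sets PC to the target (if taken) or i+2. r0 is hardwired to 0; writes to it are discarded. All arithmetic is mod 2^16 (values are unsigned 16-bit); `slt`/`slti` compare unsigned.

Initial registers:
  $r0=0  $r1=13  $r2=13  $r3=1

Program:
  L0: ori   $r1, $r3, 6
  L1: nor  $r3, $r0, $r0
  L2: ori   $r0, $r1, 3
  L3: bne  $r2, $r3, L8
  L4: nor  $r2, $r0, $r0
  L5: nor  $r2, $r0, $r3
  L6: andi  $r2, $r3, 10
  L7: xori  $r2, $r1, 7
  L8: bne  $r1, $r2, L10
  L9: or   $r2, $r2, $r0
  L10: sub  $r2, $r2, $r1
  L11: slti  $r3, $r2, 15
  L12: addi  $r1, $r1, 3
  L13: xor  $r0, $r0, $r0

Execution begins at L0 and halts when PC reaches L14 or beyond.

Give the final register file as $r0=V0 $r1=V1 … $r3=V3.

$r0=0 $r1=10 $r2=65528 $r3=0

PC=0  ori   $r1, $r3, 6      | $r0=0 $r1=7 $r2=13 $r3=1
PC=1  nor  $r3, $r0, $r0     | $r0=0 $r1=7 $r2=13 $r3=65535
PC=2  ori   $r0, $r1, 3      | $r0=0 $r1=7 $r2=13 $r3=65535
PC=3  bne  $r2, $r3, L8      | $r0=0 $r1=7 $r2=13 $r3=65535  [TAKEN]
PC=4  nor  $r2, $r0, $r0     | $r0=0 $r1=7 $r2=65535 $r3=65535
PC=8  bne  $r1, $r2, L10     | $r0=0 $r1=7 $r2=65535 $r3=65535  [TAKEN]
PC=9  or   $r2, $r2, $r0     | $r0=0 $r1=7 $r2=65535 $r3=65535
PC=10 sub  $r2, $r2, $r1     | $r0=0 $r1=7 $r2=65528 $r3=65535
PC=11 slti  $r3, $r2, 15     | $r0=0 $r1=7 $r2=65528 $r3=0
PC=12 addi  $r1, $r1, 3      | $r0=0 $r1=10 $r2=65528 $r3=0
PC=13 xor  $r0, $r0, $r0     | $r0=0 $r1=10 $r2=65528 $r3=0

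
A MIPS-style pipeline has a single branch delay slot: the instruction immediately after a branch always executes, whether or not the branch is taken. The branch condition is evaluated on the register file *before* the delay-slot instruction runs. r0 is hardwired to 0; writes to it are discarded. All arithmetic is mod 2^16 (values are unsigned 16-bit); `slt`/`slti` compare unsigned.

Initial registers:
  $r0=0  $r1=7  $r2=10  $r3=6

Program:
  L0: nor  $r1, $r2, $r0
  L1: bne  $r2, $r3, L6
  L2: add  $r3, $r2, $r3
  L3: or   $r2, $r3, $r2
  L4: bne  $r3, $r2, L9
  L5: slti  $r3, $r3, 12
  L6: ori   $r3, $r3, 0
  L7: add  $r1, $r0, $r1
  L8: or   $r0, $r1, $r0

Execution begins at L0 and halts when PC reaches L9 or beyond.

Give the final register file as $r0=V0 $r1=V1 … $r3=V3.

#0 nor  $r1, $r2, $r0 ; 0/65525/10/6
#1 bne  $r2, $r3, L6 ; 0/65525/10/6 ; →target
#2 add  $r3, $r2, $r3 ; 0/65525/10/16
#6 ori   $r3, $r3, 0 ; 0/65525/10/16
#7 add  $r1, $r0, $r1 ; 0/65525/10/16
#8 or   $r0, $r1, $r0 ; 0/65525/10/16

$r0=0 $r1=65525 $r2=10 $r3=16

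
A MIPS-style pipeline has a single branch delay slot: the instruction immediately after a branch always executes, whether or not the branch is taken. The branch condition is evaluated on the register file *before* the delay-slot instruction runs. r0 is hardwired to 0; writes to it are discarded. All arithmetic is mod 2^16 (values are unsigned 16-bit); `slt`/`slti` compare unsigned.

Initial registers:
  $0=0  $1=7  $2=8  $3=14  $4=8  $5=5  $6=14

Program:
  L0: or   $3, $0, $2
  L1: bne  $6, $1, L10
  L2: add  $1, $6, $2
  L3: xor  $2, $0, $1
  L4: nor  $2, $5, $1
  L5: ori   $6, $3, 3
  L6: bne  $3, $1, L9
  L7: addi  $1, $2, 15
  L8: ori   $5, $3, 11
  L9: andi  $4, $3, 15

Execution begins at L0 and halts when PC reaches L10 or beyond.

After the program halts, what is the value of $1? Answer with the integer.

  step pc=0: or   $3, $0, $2  regs=(0,7,8,8,8,5,14)
  step pc=1: bne  $6, $1, L10  cond=T  regs=(0,7,8,8,8,5,14)
  step pc=2: add  $1, $6, $2  regs=(0,22,8,8,8,5,14)

22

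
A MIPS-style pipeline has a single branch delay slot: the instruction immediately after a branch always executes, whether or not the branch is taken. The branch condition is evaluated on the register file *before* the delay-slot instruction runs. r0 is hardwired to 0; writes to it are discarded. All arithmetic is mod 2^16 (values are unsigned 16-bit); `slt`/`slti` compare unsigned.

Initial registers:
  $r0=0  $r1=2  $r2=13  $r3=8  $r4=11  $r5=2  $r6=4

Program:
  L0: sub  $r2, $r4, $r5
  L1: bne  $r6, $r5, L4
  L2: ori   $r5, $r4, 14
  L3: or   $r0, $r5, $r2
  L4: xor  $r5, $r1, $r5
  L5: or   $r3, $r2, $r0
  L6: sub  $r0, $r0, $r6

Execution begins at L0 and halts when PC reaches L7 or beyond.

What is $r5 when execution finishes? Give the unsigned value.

13

  step pc=0: sub  $r2, $r4, $r5  regs=(0,2,9,8,11,2,4)
  step pc=1: bne  $r6, $r5, L4  cond=T  regs=(0,2,9,8,11,2,4)
  step pc=2: ori   $r5, $r4, 14  regs=(0,2,9,8,11,15,4)
  step pc=4: xor  $r5, $r1, $r5  regs=(0,2,9,8,11,13,4)
  step pc=5: or   $r3, $r2, $r0  regs=(0,2,9,9,11,13,4)
  step pc=6: sub  $r0, $r0, $r6  regs=(0,2,9,9,11,13,4)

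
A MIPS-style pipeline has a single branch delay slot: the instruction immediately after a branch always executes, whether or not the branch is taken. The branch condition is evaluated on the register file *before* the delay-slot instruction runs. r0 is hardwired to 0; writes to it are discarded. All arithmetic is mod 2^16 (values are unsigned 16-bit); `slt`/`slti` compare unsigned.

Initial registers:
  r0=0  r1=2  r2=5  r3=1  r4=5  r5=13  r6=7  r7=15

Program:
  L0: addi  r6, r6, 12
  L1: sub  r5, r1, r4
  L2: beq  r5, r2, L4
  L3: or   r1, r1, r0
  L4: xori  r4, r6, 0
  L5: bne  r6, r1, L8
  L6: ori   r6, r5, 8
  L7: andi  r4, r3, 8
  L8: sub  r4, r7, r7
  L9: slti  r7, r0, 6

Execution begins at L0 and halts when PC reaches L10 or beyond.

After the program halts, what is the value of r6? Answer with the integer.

65533

[0] addi  r6, r6, 12  →  {r0:0, r1:2, r2:5, r3:1, r4:5, r5:13, r6:19, r7:15}
[1] sub  r5, r1, r4  →  {r0:0, r1:2, r2:5, r3:1, r4:5, r5:65533, r6:19, r7:15}
[2] beq  r5, r2, L4  →  {r0:0, r1:2, r2:5, r3:1, r4:5, r5:65533, r6:19, r7:15}  ⟨branch fallthrough⟩
[3] or   r1, r1, r0  →  {r0:0, r1:2, r2:5, r3:1, r4:5, r5:65533, r6:19, r7:15}
[4] xori  r4, r6, 0  →  {r0:0, r1:2, r2:5, r3:1, r4:19, r5:65533, r6:19, r7:15}
[5] bne  r6, r1, L8  →  {r0:0, r1:2, r2:5, r3:1, r4:19, r5:65533, r6:19, r7:15}  ⟨branch taken⟩
[6] ori   r6, r5, 8  →  {r0:0, r1:2, r2:5, r3:1, r4:19, r5:65533, r6:65533, r7:15}
[8] sub  r4, r7, r7  →  {r0:0, r1:2, r2:5, r3:1, r4:0, r5:65533, r6:65533, r7:15}
[9] slti  r7, r0, 6  →  {r0:0, r1:2, r2:5, r3:1, r4:0, r5:65533, r6:65533, r7:1}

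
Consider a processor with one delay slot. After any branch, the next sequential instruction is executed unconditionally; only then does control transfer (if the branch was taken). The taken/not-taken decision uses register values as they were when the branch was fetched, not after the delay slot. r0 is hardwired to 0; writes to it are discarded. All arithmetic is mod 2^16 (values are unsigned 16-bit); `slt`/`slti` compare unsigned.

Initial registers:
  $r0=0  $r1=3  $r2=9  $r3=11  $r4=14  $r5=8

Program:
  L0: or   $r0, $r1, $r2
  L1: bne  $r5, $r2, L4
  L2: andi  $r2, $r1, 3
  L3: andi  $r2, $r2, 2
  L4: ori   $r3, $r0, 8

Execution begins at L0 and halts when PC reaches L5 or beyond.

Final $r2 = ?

3

  step pc=0: or   $r0, $r1, $r2  regs=(0,3,9,11,14,8)
  step pc=1: bne  $r5, $r2, L4  cond=T  regs=(0,3,9,11,14,8)
  step pc=2: andi  $r2, $r1, 3  regs=(0,3,3,11,14,8)
  step pc=4: ori   $r3, $r0, 8  regs=(0,3,3,8,14,8)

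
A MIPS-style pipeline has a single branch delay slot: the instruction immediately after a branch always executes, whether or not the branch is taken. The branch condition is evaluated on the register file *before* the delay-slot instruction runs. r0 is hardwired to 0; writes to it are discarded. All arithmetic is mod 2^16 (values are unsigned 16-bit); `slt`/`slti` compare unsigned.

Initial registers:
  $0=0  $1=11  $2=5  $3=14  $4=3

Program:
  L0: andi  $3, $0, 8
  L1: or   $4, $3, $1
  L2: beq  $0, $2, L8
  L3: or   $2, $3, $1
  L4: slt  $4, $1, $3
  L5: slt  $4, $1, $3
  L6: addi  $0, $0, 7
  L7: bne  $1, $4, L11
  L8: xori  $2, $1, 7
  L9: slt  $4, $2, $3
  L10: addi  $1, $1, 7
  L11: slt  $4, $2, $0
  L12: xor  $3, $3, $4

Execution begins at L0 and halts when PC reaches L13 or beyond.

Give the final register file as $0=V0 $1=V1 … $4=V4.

$0=0 $1=11 $2=12 $3=0 $4=0

#0 andi  $3, $0, 8 ; 0/11/5/0/3
#1 or   $4, $3, $1 ; 0/11/5/0/11
#2 beq  $0, $2, L8 ; 0/11/5/0/11 ; →fallthru
#3 or   $2, $3, $1 ; 0/11/11/0/11
#4 slt  $4, $1, $3 ; 0/11/11/0/0
#5 slt  $4, $1, $3 ; 0/11/11/0/0
#6 addi  $0, $0, 7 ; 0/11/11/0/0
#7 bne  $1, $4, L11 ; 0/11/11/0/0 ; →target
#8 xori  $2, $1, 7 ; 0/11/12/0/0
#11 slt  $4, $2, $0 ; 0/11/12/0/0
#12 xor  $3, $3, $4 ; 0/11/12/0/0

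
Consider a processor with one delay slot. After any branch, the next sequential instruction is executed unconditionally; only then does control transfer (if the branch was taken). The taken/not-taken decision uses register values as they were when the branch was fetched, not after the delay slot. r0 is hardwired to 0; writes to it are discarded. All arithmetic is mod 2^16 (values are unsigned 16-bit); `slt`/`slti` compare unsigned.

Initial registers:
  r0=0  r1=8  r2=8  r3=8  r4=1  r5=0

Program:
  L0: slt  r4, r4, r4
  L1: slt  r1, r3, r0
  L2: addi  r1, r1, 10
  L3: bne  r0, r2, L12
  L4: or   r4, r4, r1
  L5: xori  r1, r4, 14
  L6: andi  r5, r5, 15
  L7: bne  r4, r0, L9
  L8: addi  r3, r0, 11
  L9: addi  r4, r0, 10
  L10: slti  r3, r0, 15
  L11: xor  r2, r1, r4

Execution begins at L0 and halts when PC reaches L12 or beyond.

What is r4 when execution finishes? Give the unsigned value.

[0] slt  r4, r4, r4  →  {r0:0, r1:8, r2:8, r3:8, r4:0, r5:0}
[1] slt  r1, r3, r0  →  {r0:0, r1:0, r2:8, r3:8, r4:0, r5:0}
[2] addi  r1, r1, 10  →  {r0:0, r1:10, r2:8, r3:8, r4:0, r5:0}
[3] bne  r0, r2, L12  →  {r0:0, r1:10, r2:8, r3:8, r4:0, r5:0}  ⟨branch taken⟩
[4] or   r4, r4, r1  →  {r0:0, r1:10, r2:8, r3:8, r4:10, r5:0}

10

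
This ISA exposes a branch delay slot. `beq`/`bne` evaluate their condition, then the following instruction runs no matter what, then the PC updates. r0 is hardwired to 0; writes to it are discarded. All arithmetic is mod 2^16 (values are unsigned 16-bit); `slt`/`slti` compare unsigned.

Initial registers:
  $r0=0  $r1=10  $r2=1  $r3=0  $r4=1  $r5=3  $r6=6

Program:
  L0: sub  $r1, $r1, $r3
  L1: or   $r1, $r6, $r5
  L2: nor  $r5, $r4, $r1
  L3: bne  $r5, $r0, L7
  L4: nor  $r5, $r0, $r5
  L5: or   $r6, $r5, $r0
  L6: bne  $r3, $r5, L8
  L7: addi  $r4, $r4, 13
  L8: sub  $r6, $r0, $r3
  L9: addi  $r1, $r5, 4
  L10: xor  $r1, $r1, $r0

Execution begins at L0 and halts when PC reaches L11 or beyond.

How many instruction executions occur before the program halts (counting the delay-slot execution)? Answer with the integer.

PC=0  sub  $r1, $r1, $r3     | $r0=0 $r1=10 $r2=1 $r3=0 $r4=1 $r5=3 $r6=6
PC=1  or   $r1, $r6, $r5     | $r0=0 $r1=7 $r2=1 $r3=0 $r4=1 $r5=3 $r6=6
PC=2  nor  $r5, $r4, $r1     | $r0=0 $r1=7 $r2=1 $r3=0 $r4=1 $r5=65528 $r6=6
PC=3  bne  $r5, $r0, L7      | $r0=0 $r1=7 $r2=1 $r3=0 $r4=1 $r5=65528 $r6=6  [TAKEN]
PC=4  nor  $r5, $r0, $r5     | $r0=0 $r1=7 $r2=1 $r3=0 $r4=1 $r5=7 $r6=6
PC=7  addi  $r4, $r4, 13     | $r0=0 $r1=7 $r2=1 $r3=0 $r4=14 $r5=7 $r6=6
PC=8  sub  $r6, $r0, $r3     | $r0=0 $r1=7 $r2=1 $r3=0 $r4=14 $r5=7 $r6=0
PC=9  addi  $r1, $r5, 4      | $r0=0 $r1=11 $r2=1 $r3=0 $r4=14 $r5=7 $r6=0
PC=10 xor  $r1, $r1, $r0     | $r0=0 $r1=11 $r2=1 $r3=0 $r4=14 $r5=7 $r6=0

9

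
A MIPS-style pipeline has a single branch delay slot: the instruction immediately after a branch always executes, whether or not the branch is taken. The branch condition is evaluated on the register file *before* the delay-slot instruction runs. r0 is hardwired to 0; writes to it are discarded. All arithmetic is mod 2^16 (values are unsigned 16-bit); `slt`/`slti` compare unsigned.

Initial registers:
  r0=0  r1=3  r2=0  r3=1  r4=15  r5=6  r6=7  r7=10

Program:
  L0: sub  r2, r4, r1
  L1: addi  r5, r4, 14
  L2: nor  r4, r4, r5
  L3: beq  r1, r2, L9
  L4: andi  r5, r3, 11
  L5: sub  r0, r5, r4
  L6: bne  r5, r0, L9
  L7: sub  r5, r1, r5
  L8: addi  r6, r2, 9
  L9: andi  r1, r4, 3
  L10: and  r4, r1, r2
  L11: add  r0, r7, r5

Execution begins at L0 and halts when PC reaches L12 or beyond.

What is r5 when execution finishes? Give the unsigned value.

2

[0] sub  r2, r4, r1  →  {r0:0, r1:3, r2:12, r3:1, r4:15, r5:6, r6:7, r7:10}
[1] addi  r5, r4, 14  →  {r0:0, r1:3, r2:12, r3:1, r4:15, r5:29, r6:7, r7:10}
[2] nor  r4, r4, r5  →  {r0:0, r1:3, r2:12, r3:1, r4:65504, r5:29, r6:7, r7:10}
[3] beq  r1, r2, L9  →  {r0:0, r1:3, r2:12, r3:1, r4:65504, r5:29, r6:7, r7:10}  ⟨branch fallthrough⟩
[4] andi  r5, r3, 11  →  {r0:0, r1:3, r2:12, r3:1, r4:65504, r5:1, r6:7, r7:10}
[5] sub  r0, r5, r4  →  {r0:0, r1:3, r2:12, r3:1, r4:65504, r5:1, r6:7, r7:10}
[6] bne  r5, r0, L9  →  {r0:0, r1:3, r2:12, r3:1, r4:65504, r5:1, r6:7, r7:10}  ⟨branch taken⟩
[7] sub  r5, r1, r5  →  {r0:0, r1:3, r2:12, r3:1, r4:65504, r5:2, r6:7, r7:10}
[9] andi  r1, r4, 3  →  {r0:0, r1:0, r2:12, r3:1, r4:65504, r5:2, r6:7, r7:10}
[10] and  r4, r1, r2  →  {r0:0, r1:0, r2:12, r3:1, r4:0, r5:2, r6:7, r7:10}
[11] add  r0, r7, r5  →  {r0:0, r1:0, r2:12, r3:1, r4:0, r5:2, r6:7, r7:10}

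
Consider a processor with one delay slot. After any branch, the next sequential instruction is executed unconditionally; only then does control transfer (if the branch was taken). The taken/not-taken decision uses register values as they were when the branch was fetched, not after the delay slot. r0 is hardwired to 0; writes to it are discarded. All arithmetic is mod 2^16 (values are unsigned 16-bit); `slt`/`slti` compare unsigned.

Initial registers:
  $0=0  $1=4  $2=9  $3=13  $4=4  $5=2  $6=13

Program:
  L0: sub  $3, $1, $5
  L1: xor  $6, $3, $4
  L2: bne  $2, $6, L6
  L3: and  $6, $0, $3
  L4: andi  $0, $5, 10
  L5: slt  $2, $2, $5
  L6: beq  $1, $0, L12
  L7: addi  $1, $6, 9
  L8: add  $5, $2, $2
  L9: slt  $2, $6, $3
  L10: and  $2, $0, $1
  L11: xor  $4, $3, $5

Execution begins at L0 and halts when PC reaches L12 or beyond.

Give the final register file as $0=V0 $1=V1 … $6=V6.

#0 sub  $3, $1, $5 ; 0/4/9/2/4/2/13
#1 xor  $6, $3, $4 ; 0/4/9/2/4/2/6
#2 bne  $2, $6, L6 ; 0/4/9/2/4/2/6 ; →target
#3 and  $6, $0, $3 ; 0/4/9/2/4/2/0
#6 beq  $1, $0, L12 ; 0/4/9/2/4/2/0 ; →fallthru
#7 addi  $1, $6, 9 ; 0/9/9/2/4/2/0
#8 add  $5, $2, $2 ; 0/9/9/2/4/18/0
#9 slt  $2, $6, $3 ; 0/9/1/2/4/18/0
#10 and  $2, $0, $1 ; 0/9/0/2/4/18/0
#11 xor  $4, $3, $5 ; 0/9/0/2/16/18/0

$0=0 $1=9 $2=0 $3=2 $4=16 $5=18 $6=0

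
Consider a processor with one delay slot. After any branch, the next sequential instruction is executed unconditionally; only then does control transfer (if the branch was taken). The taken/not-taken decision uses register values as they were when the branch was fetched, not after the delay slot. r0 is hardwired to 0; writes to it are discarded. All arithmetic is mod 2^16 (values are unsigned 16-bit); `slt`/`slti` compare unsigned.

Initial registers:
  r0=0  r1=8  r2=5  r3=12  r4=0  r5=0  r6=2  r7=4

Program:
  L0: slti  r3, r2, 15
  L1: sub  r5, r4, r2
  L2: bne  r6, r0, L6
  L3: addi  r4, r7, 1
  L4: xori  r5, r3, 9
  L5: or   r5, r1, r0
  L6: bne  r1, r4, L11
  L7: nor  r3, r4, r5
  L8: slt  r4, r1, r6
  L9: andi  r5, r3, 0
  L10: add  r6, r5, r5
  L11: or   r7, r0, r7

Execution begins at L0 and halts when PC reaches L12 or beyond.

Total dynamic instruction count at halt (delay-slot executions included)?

PC=0  slti  r3, r2, 15       | r0=0 r1=8 r2=5 r3=1 r4=0 r5=0 r6=2 r7=4
PC=1  sub  r5, r4, r2        | r0=0 r1=8 r2=5 r3=1 r4=0 r5=65531 r6=2 r7=4
PC=2  bne  r6, r0, L6        | r0=0 r1=8 r2=5 r3=1 r4=0 r5=65531 r6=2 r7=4  [TAKEN]
PC=3  addi  r4, r7, 1        | r0=0 r1=8 r2=5 r3=1 r4=5 r5=65531 r6=2 r7=4
PC=6  bne  r1, r4, L11       | r0=0 r1=8 r2=5 r3=1 r4=5 r5=65531 r6=2 r7=4  [TAKEN]
PC=7  nor  r3, r4, r5        | r0=0 r1=8 r2=5 r3=0 r4=5 r5=65531 r6=2 r7=4
PC=11 or   r7, r0, r7        | r0=0 r1=8 r2=5 r3=0 r4=5 r5=65531 r6=2 r7=4

7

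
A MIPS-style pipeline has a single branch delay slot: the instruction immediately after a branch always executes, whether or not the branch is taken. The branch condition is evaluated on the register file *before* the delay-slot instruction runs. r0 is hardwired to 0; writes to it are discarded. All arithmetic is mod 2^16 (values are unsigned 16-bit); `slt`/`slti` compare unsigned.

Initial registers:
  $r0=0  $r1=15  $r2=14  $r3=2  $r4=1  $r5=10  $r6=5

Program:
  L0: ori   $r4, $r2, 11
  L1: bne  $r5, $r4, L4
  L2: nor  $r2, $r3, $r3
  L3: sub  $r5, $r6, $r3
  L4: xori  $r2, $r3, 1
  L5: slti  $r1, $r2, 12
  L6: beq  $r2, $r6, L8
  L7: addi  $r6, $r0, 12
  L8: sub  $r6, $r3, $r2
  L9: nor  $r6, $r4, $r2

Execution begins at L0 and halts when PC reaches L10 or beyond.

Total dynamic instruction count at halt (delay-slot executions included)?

9

[0] ori   $r4, $r2, 11  →  {$r0:0, $r1:15, $r2:14, $r3:2, $r4:15, $r5:10, $r6:5}
[1] bne  $r5, $r4, L4  →  {$r0:0, $r1:15, $r2:14, $r3:2, $r4:15, $r5:10, $r6:5}  ⟨branch taken⟩
[2] nor  $r2, $r3, $r3  →  {$r0:0, $r1:15, $r2:65533, $r3:2, $r4:15, $r5:10, $r6:5}
[4] xori  $r2, $r3, 1  →  {$r0:0, $r1:15, $r2:3, $r3:2, $r4:15, $r5:10, $r6:5}
[5] slti  $r1, $r2, 12  →  {$r0:0, $r1:1, $r2:3, $r3:2, $r4:15, $r5:10, $r6:5}
[6] beq  $r2, $r6, L8  →  {$r0:0, $r1:1, $r2:3, $r3:2, $r4:15, $r5:10, $r6:5}  ⟨branch fallthrough⟩
[7] addi  $r6, $r0, 12  →  {$r0:0, $r1:1, $r2:3, $r3:2, $r4:15, $r5:10, $r6:12}
[8] sub  $r6, $r3, $r2  →  {$r0:0, $r1:1, $r2:3, $r3:2, $r4:15, $r5:10, $r6:65535}
[9] nor  $r6, $r4, $r2  →  {$r0:0, $r1:1, $r2:3, $r3:2, $r4:15, $r5:10, $r6:65520}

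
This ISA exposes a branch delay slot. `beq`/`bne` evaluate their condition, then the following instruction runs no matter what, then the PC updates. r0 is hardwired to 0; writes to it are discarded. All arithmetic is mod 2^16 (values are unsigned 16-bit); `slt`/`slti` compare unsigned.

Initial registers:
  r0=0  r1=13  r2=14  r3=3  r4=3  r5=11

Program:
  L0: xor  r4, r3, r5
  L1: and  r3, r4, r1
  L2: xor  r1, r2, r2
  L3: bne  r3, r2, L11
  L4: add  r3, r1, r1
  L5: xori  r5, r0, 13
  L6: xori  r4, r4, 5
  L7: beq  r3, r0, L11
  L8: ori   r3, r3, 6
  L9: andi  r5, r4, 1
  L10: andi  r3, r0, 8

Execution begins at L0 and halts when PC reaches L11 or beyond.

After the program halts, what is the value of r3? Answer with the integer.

0

  step pc=0: xor  r4, r3, r5  regs=(0,13,14,3,8,11)
  step pc=1: and  r3, r4, r1  regs=(0,13,14,8,8,11)
  step pc=2: xor  r1, r2, r2  regs=(0,0,14,8,8,11)
  step pc=3: bne  r3, r2, L11  cond=T  regs=(0,0,14,8,8,11)
  step pc=4: add  r3, r1, r1  regs=(0,0,14,0,8,11)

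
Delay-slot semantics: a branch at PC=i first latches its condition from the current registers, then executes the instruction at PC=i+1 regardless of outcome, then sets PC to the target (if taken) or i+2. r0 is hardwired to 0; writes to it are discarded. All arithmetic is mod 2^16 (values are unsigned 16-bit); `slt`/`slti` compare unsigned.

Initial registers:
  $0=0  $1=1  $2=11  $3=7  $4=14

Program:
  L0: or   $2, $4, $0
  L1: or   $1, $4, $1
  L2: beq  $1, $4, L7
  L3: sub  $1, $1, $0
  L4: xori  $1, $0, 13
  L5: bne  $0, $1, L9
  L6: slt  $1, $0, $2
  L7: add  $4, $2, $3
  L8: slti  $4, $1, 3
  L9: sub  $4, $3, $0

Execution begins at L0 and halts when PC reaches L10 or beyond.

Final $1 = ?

#0 or   $2, $4, $0 ; 0/1/14/7/14
#1 or   $1, $4, $1 ; 0/15/14/7/14
#2 beq  $1, $4, L7 ; 0/15/14/7/14 ; →fallthru
#3 sub  $1, $1, $0 ; 0/15/14/7/14
#4 xori  $1, $0, 13 ; 0/13/14/7/14
#5 bne  $0, $1, L9 ; 0/13/14/7/14 ; →target
#6 slt  $1, $0, $2 ; 0/1/14/7/14
#9 sub  $4, $3, $0 ; 0/1/14/7/7

1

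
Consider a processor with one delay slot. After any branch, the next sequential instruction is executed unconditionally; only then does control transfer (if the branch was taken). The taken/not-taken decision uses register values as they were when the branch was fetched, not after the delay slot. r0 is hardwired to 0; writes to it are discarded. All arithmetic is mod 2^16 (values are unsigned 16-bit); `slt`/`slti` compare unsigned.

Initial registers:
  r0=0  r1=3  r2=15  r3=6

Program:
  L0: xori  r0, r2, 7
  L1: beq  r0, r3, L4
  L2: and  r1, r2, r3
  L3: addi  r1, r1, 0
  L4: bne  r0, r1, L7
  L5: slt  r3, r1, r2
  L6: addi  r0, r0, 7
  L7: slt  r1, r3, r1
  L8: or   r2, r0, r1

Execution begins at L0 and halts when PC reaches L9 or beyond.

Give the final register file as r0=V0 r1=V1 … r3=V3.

r0=0 r1=1 r2=1 r3=1

PC=0  xori  r0, r2, 7        | r0=0 r1=3 r2=15 r3=6
PC=1  beq  r0, r3, L4        | r0=0 r1=3 r2=15 r3=6  [not taken]
PC=2  and  r1, r2, r3        | r0=0 r1=6 r2=15 r3=6
PC=3  addi  r1, r1, 0        | r0=0 r1=6 r2=15 r3=6
PC=4  bne  r0, r1, L7        | r0=0 r1=6 r2=15 r3=6  [TAKEN]
PC=5  slt  r3, r1, r2        | r0=0 r1=6 r2=15 r3=1
PC=7  slt  r1, r3, r1        | r0=0 r1=1 r2=15 r3=1
PC=8  or   r2, r0, r1        | r0=0 r1=1 r2=1 r3=1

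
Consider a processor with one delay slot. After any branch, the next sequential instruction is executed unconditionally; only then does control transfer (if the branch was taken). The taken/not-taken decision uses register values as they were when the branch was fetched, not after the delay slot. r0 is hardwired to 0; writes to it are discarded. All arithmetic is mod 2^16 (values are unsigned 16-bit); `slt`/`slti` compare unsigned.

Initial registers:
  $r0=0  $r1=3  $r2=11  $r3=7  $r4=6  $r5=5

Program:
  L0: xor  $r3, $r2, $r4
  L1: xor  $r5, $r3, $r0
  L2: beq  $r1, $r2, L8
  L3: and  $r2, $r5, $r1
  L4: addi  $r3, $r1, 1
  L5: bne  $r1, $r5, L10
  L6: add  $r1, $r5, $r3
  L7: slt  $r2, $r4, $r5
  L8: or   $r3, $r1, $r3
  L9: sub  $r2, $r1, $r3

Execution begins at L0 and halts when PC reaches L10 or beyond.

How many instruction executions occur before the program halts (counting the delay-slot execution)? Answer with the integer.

7

#0 xor  $r3, $r2, $r4 ; 0/3/11/13/6/5
#1 xor  $r5, $r3, $r0 ; 0/3/11/13/6/13
#2 beq  $r1, $r2, L8 ; 0/3/11/13/6/13 ; →fallthru
#3 and  $r2, $r5, $r1 ; 0/3/1/13/6/13
#4 addi  $r3, $r1, 1 ; 0/3/1/4/6/13
#5 bne  $r1, $r5, L10 ; 0/3/1/4/6/13 ; →target
#6 add  $r1, $r5, $r3 ; 0/17/1/4/6/13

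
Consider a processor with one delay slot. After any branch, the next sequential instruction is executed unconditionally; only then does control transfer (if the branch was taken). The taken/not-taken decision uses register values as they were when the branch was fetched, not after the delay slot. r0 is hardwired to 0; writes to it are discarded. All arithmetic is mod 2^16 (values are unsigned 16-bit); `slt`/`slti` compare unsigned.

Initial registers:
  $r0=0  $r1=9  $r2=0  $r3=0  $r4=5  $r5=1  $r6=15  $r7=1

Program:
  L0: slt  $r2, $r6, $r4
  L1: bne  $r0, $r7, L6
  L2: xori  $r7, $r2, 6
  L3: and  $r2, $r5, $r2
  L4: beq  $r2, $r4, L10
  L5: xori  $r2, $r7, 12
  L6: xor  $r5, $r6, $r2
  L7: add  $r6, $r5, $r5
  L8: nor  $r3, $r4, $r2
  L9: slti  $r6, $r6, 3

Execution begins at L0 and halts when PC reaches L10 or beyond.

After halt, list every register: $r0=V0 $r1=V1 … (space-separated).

$r0=0 $r1=9 $r2=0 $r3=65530 $r4=5 $r5=15 $r6=0 $r7=6

  step pc=0: slt  $r2, $r6, $r4  regs=(0,9,0,0,5,1,15,1)
  step pc=1: bne  $r0, $r7, L6  cond=T  regs=(0,9,0,0,5,1,15,1)
  step pc=2: xori  $r7, $r2, 6  regs=(0,9,0,0,5,1,15,6)
  step pc=6: xor  $r5, $r6, $r2  regs=(0,9,0,0,5,15,15,6)
  step pc=7: add  $r6, $r5, $r5  regs=(0,9,0,0,5,15,30,6)
  step pc=8: nor  $r3, $r4, $r2  regs=(0,9,0,65530,5,15,30,6)
  step pc=9: slti  $r6, $r6, 3  regs=(0,9,0,65530,5,15,0,6)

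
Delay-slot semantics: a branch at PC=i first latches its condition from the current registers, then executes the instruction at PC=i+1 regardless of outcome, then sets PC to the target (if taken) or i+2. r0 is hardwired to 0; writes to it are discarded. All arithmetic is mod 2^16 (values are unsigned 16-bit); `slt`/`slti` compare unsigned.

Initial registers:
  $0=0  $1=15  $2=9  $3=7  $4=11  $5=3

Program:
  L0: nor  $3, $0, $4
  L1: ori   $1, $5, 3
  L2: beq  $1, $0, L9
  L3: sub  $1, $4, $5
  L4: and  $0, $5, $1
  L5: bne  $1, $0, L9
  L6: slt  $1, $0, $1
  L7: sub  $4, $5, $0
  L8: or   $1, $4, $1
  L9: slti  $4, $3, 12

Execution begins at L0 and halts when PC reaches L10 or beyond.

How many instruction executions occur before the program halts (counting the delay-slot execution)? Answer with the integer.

8

#0 nor  $3, $0, $4 ; 0/15/9/65524/11/3
#1 ori   $1, $5, 3 ; 0/3/9/65524/11/3
#2 beq  $1, $0, L9 ; 0/3/9/65524/11/3 ; →fallthru
#3 sub  $1, $4, $5 ; 0/8/9/65524/11/3
#4 and  $0, $5, $1 ; 0/8/9/65524/11/3
#5 bne  $1, $0, L9 ; 0/8/9/65524/11/3 ; →target
#6 slt  $1, $0, $1 ; 0/1/9/65524/11/3
#9 slti  $4, $3, 12 ; 0/1/9/65524/0/3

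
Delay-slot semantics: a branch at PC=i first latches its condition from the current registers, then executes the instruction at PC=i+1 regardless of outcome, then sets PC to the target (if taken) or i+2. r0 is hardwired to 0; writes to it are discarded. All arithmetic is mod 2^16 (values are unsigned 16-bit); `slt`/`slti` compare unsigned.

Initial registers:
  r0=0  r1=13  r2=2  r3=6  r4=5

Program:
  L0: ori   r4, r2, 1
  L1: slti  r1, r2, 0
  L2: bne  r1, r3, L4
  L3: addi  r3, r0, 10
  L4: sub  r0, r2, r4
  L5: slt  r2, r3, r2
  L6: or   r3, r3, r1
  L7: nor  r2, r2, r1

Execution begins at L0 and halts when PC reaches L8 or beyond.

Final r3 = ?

PC=0  ori   r4, r2, 1        | r0=0 r1=13 r2=2 r3=6 r4=3
PC=1  slti  r1, r2, 0        | r0=0 r1=0 r2=2 r3=6 r4=3
PC=2  bne  r1, r3, L4        | r0=0 r1=0 r2=2 r3=6 r4=3  [TAKEN]
PC=3  addi  r3, r0, 10       | r0=0 r1=0 r2=2 r3=10 r4=3
PC=4  sub  r0, r2, r4        | r0=0 r1=0 r2=2 r3=10 r4=3
PC=5  slt  r2, r3, r2        | r0=0 r1=0 r2=0 r3=10 r4=3
PC=6  or   r3, r3, r1        | r0=0 r1=0 r2=0 r3=10 r4=3
PC=7  nor  r2, r2, r1        | r0=0 r1=0 r2=65535 r3=10 r4=3

10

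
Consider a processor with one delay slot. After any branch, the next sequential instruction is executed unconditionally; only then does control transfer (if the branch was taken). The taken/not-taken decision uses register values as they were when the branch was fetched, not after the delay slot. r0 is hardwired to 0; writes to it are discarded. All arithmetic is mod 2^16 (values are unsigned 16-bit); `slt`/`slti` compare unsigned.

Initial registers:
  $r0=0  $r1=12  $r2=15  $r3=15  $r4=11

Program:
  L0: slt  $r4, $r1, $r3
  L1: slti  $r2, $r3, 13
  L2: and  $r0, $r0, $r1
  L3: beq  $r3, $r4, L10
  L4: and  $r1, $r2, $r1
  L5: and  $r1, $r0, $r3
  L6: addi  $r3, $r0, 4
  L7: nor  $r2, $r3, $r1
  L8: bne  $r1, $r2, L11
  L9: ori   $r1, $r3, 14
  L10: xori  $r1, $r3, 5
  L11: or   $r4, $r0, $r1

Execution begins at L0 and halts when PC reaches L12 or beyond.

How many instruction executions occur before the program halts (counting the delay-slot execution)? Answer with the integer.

11

[0] slt  $r4, $r1, $r3  →  {$r0:0, $r1:12, $r2:15, $r3:15, $r4:1}
[1] slti  $r2, $r3, 13  →  {$r0:0, $r1:12, $r2:0, $r3:15, $r4:1}
[2] and  $r0, $r0, $r1  →  {$r0:0, $r1:12, $r2:0, $r3:15, $r4:1}
[3] beq  $r3, $r4, L10  →  {$r0:0, $r1:12, $r2:0, $r3:15, $r4:1}  ⟨branch fallthrough⟩
[4] and  $r1, $r2, $r1  →  {$r0:0, $r1:0, $r2:0, $r3:15, $r4:1}
[5] and  $r1, $r0, $r3  →  {$r0:0, $r1:0, $r2:0, $r3:15, $r4:1}
[6] addi  $r3, $r0, 4  →  {$r0:0, $r1:0, $r2:0, $r3:4, $r4:1}
[7] nor  $r2, $r3, $r1  →  {$r0:0, $r1:0, $r2:65531, $r3:4, $r4:1}
[8] bne  $r1, $r2, L11  →  {$r0:0, $r1:0, $r2:65531, $r3:4, $r4:1}  ⟨branch taken⟩
[9] ori   $r1, $r3, 14  →  {$r0:0, $r1:14, $r2:65531, $r3:4, $r4:1}
[11] or   $r4, $r0, $r1  →  {$r0:0, $r1:14, $r2:65531, $r3:4, $r4:14}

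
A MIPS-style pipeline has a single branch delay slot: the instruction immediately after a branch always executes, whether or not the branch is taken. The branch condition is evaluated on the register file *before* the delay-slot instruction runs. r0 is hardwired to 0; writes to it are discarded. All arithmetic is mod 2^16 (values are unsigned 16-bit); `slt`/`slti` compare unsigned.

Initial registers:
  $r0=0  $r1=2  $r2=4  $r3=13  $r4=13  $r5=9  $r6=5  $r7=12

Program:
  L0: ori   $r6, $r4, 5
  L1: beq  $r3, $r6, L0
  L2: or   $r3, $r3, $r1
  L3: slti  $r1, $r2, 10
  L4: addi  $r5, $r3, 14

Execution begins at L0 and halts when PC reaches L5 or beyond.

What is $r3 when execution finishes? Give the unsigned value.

15

PC=0  ori   $r6, $r4, 5      | $r0=0 $r1=2 $r2=4 $r3=13 $r4=13 $r5=9 $r6=13 $r7=12
PC=1  beq  $r3, $r6, L0      | $r0=0 $r1=2 $r2=4 $r3=13 $r4=13 $r5=9 $r6=13 $r7=12  [TAKEN]
PC=2  or   $r3, $r3, $r1     | $r0=0 $r1=2 $r2=4 $r3=15 $r4=13 $r5=9 $r6=13 $r7=12
PC=0  ori   $r6, $r4, 5      | $r0=0 $r1=2 $r2=4 $r3=15 $r4=13 $r5=9 $r6=13 $r7=12
PC=1  beq  $r3, $r6, L0      | $r0=0 $r1=2 $r2=4 $r3=15 $r4=13 $r5=9 $r6=13 $r7=12  [not taken]
PC=2  or   $r3, $r3, $r1     | $r0=0 $r1=2 $r2=4 $r3=15 $r4=13 $r5=9 $r6=13 $r7=12
PC=3  slti  $r1, $r2, 10     | $r0=0 $r1=1 $r2=4 $r3=15 $r4=13 $r5=9 $r6=13 $r7=12
PC=4  addi  $r5, $r3, 14     | $r0=0 $r1=1 $r2=4 $r3=15 $r4=13 $r5=29 $r6=13 $r7=12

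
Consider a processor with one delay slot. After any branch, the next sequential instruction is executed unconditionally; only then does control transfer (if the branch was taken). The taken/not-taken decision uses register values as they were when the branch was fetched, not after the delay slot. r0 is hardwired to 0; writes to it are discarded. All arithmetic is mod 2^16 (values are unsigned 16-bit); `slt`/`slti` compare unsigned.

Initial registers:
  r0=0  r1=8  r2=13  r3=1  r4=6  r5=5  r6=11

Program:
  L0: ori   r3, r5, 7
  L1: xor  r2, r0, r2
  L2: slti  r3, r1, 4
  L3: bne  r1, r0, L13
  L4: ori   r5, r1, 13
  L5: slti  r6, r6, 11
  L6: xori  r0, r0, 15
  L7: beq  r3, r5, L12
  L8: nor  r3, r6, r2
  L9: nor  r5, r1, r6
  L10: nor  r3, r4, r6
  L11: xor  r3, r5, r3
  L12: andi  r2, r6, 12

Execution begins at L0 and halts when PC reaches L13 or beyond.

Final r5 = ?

13

PC=0  ori   r3, r5, 7        | r0=0 r1=8 r2=13 r3=7 r4=6 r5=5 r6=11
PC=1  xor  r2, r0, r2        | r0=0 r1=8 r2=13 r3=7 r4=6 r5=5 r6=11
PC=2  slti  r3, r1, 4        | r0=0 r1=8 r2=13 r3=0 r4=6 r5=5 r6=11
PC=3  bne  r1, r0, L13       | r0=0 r1=8 r2=13 r3=0 r4=6 r5=5 r6=11  [TAKEN]
PC=4  ori   r5, r1, 13       | r0=0 r1=8 r2=13 r3=0 r4=6 r5=13 r6=11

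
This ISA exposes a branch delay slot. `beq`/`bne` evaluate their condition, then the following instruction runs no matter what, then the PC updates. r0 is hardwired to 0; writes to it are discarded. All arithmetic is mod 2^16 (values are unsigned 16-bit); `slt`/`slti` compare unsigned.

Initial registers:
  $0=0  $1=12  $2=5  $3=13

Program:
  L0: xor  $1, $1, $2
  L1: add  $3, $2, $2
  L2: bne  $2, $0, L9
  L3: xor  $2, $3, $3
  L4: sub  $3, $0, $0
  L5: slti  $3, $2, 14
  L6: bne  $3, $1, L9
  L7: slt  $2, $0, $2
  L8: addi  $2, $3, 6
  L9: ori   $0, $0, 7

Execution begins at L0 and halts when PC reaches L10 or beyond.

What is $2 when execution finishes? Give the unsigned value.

0

#0 xor  $1, $1, $2 ; 0/9/5/13
#1 add  $3, $2, $2 ; 0/9/5/10
#2 bne  $2, $0, L9 ; 0/9/5/10 ; →target
#3 xor  $2, $3, $3 ; 0/9/0/10
#9 ori   $0, $0, 7 ; 0/9/0/10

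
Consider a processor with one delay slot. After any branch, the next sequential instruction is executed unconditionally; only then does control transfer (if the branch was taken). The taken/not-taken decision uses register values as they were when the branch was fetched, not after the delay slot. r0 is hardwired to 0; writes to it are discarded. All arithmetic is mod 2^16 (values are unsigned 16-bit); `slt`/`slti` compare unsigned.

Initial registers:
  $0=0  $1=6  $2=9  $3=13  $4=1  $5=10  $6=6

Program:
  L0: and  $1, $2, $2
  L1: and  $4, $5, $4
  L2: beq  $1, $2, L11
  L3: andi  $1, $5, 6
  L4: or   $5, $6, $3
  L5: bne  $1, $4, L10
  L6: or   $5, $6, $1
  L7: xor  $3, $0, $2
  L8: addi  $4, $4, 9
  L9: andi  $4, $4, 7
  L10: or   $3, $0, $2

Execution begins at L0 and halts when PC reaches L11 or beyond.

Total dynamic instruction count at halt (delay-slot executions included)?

4

[0] and  $1, $2, $2  →  {$0:0, $1:9, $2:9, $3:13, $4:1, $5:10, $6:6}
[1] and  $4, $5, $4  →  {$0:0, $1:9, $2:9, $3:13, $4:0, $5:10, $6:6}
[2] beq  $1, $2, L11  →  {$0:0, $1:9, $2:9, $3:13, $4:0, $5:10, $6:6}  ⟨branch taken⟩
[3] andi  $1, $5, 6  →  {$0:0, $1:2, $2:9, $3:13, $4:0, $5:10, $6:6}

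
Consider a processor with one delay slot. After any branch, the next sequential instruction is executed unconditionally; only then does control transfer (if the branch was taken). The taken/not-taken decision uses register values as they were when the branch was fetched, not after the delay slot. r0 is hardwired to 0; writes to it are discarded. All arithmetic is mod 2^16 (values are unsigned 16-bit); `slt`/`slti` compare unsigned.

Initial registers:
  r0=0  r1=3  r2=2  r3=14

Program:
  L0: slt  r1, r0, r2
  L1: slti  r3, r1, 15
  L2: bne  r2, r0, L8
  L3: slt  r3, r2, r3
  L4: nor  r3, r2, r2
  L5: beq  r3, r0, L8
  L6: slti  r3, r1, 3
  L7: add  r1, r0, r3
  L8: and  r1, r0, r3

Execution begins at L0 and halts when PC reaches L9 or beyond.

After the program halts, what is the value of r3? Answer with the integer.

0

PC=0  slt  r1, r0, r2        | r0=0 r1=1 r2=2 r3=14
PC=1  slti  r3, r1, 15       | r0=0 r1=1 r2=2 r3=1
PC=2  bne  r2, r0, L8        | r0=0 r1=1 r2=2 r3=1  [TAKEN]
PC=3  slt  r3, r2, r3        | r0=0 r1=1 r2=2 r3=0
PC=8  and  r1, r0, r3        | r0=0 r1=0 r2=2 r3=0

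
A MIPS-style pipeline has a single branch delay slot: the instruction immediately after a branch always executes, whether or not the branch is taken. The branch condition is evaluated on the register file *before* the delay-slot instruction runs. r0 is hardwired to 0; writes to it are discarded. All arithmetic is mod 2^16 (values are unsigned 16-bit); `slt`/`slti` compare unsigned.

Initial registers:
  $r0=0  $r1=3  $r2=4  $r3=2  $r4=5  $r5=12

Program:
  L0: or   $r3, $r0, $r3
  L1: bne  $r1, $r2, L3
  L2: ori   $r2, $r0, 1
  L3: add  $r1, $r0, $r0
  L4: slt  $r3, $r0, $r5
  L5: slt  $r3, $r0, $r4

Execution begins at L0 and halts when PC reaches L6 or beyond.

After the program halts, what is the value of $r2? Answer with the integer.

PC=0  or   $r3, $r0, $r3     | $r0=0 $r1=3 $r2=4 $r3=2 $r4=5 $r5=12
PC=1  bne  $r1, $r2, L3      | $r0=0 $r1=3 $r2=4 $r3=2 $r4=5 $r5=12  [TAKEN]
PC=2  ori   $r2, $r0, 1      | $r0=0 $r1=3 $r2=1 $r3=2 $r4=5 $r5=12
PC=3  add  $r1, $r0, $r0     | $r0=0 $r1=0 $r2=1 $r3=2 $r4=5 $r5=12
PC=4  slt  $r3, $r0, $r5     | $r0=0 $r1=0 $r2=1 $r3=1 $r4=5 $r5=12
PC=5  slt  $r3, $r0, $r4     | $r0=0 $r1=0 $r2=1 $r3=1 $r4=5 $r5=12

1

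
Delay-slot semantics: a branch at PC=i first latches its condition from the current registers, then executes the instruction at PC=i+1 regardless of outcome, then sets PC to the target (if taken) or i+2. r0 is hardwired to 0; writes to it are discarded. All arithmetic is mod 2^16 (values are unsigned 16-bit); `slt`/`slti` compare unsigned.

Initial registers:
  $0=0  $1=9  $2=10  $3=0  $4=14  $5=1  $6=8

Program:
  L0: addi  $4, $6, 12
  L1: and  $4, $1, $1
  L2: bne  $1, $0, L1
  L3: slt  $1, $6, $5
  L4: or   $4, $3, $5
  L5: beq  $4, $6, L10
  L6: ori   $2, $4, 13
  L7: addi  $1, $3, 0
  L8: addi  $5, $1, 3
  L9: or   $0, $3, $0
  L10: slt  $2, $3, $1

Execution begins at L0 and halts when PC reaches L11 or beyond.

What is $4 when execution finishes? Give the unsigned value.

1

  step pc=0: addi  $4, $6, 12  regs=(0,9,10,0,20,1,8)
  step pc=1: and  $4, $1, $1  regs=(0,9,10,0,9,1,8)
  step pc=2: bne  $1, $0, L1  cond=T  regs=(0,9,10,0,9,1,8)
  step pc=3: slt  $1, $6, $5  regs=(0,0,10,0,9,1,8)
  step pc=1: and  $4, $1, $1  regs=(0,0,10,0,0,1,8)
  step pc=2: bne  $1, $0, L1  cond=F  regs=(0,0,10,0,0,1,8)
  step pc=3: slt  $1, $6, $5  regs=(0,0,10,0,0,1,8)
  step pc=4: or   $4, $3, $5  regs=(0,0,10,0,1,1,8)
  step pc=5: beq  $4, $6, L10  cond=F  regs=(0,0,10,0,1,1,8)
  step pc=6: ori   $2, $4, 13  regs=(0,0,13,0,1,1,8)
  step pc=7: addi  $1, $3, 0  regs=(0,0,13,0,1,1,8)
  step pc=8: addi  $5, $1, 3  regs=(0,0,13,0,1,3,8)
  step pc=9: or   $0, $3, $0  regs=(0,0,13,0,1,3,8)
  step pc=10: slt  $2, $3, $1  regs=(0,0,0,0,1,3,8)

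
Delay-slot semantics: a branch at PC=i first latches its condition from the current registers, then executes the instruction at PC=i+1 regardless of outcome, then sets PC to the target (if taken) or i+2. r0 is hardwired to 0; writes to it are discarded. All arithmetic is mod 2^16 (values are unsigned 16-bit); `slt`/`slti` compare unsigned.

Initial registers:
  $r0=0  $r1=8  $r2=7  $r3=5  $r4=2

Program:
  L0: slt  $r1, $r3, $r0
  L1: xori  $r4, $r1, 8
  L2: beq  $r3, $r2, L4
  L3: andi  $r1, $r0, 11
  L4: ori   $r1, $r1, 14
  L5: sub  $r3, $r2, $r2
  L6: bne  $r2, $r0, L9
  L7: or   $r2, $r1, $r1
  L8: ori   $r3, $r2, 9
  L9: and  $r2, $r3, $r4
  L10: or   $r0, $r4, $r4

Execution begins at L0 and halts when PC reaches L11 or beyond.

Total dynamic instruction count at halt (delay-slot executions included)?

10

  step pc=0: slt  $r1, $r3, $r0  regs=(0,0,7,5,2)
  step pc=1: xori  $r4, $r1, 8  regs=(0,0,7,5,8)
  step pc=2: beq  $r3, $r2, L4  cond=F  regs=(0,0,7,5,8)
  step pc=3: andi  $r1, $r0, 11  regs=(0,0,7,5,8)
  step pc=4: ori   $r1, $r1, 14  regs=(0,14,7,5,8)
  step pc=5: sub  $r3, $r2, $r2  regs=(0,14,7,0,8)
  step pc=6: bne  $r2, $r0, L9  cond=T  regs=(0,14,7,0,8)
  step pc=7: or   $r2, $r1, $r1  regs=(0,14,14,0,8)
  step pc=9: and  $r2, $r3, $r4  regs=(0,14,0,0,8)
  step pc=10: or   $r0, $r4, $r4  regs=(0,14,0,0,8)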